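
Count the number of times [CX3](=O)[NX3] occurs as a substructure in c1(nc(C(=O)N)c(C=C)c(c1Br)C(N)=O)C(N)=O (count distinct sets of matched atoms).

[CX3](=O)[NX3] is the SMARTS for an amide: a carbonyl carbon bonded to a trivalent nitrogen.
The molecule carries 3 separate instances of a primary amide (-C(=O)NH2) meeting every constraint; each maps to a distinct set of atoms, giving 3 matches.

3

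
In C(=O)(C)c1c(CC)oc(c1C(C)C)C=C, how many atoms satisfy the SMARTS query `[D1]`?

6

The query [D1] means: atom with exactly one heavy-atom neighbour (degree 1).
Check the 15 heavy atoms by environment: 1× o (aromatic, D2) → no; 4× c (aromatic, D3) → no; 2× C (D2) → no; 5× C (D1) → match; 2× C (D3) → no; 1× O (D1) → match.
Summing the matching environments: 5 + 1 = 6 matching atoms.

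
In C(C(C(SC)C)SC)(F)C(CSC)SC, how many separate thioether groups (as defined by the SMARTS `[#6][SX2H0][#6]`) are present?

[#6][SX2H0][#6] is the SMARTS for a thioether: an aliphatic sulfur bridging two carbons with no H on the sulfur.
The molecule carries 4 separate instances of a methylthio ether (-SCH3) meeting every constraint; each maps to a distinct set of atoms, giving 4 matches.

4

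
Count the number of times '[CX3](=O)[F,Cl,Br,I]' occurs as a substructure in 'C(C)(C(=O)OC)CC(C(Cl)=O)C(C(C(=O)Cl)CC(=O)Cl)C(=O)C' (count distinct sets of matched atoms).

3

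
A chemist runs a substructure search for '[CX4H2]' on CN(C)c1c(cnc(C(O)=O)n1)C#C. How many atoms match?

0

The query [CX4H2] means: sp3 carbon (X4) with exactly two hydrogens.
Check the 14 heavy atoms by environment: 2× n (aromatic, H0, X2) → no; 3× c (aromatic, H0, X3) → no; 1× c (aromatic, H1, X3) → no; 1× C (H0, X3) → no; 1× O (H0, X1) → no; 1× O (H1, X2) → no; 1× C (H0, X2) → no; 1× C (H1, X2) → no; 1× N (H0, X3) → no; 2× C (H3, X4) → no.
No environment satisfies the query, so 0 matching atoms.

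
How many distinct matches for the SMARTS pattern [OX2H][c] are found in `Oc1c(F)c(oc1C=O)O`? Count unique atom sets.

2

[OX2H][c] is the SMARTS for a phenol: a hydroxyl oxygen attached to an aromatic carbon.
The molecule carries 2 separate instances of a hydroxyl group (-OH) meeting every constraint; each maps to a distinct set of atoms, giving 2 matches.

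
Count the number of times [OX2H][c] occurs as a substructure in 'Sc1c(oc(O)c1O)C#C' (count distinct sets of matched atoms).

2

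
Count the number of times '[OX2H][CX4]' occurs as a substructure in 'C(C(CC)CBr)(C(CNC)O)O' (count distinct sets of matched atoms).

[OX2H][CX4] is the SMARTS for an aliphatic alcohol: a hydroxyl oxygen bound to an sp3 (X4) carbon.
The molecule carries 2 separate instances of a hydroxyl group (-OH) meeting every constraint; each maps to a distinct set of atoms, giving 2 matches.

2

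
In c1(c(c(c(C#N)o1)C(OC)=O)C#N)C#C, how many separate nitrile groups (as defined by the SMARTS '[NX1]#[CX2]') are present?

2

[NX1]#[CX2] is the SMARTS for a nitrile: a nitrogen triple-bonded to a two-connected carbon.
The molecule carries 2 separate instances of a nitrile (-C#N) meeting every constraint; each maps to a distinct set of atoms, giving 2 matches.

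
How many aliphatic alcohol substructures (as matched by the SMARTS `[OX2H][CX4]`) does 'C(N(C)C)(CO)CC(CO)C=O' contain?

2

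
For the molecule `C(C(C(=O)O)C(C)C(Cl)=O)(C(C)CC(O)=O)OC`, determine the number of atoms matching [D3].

7

The query [D3] means: atom with exactly three heavy-atom neighbours.
Check the 18 heavy atoms by environment: 3× C (D1) → no; 7× C (D3) → match; 1× C (D2) → no; 5× O (D1) → no; 1× O (D2) → no; 1× Cl (D1) → no.
That gives 7 matching atoms.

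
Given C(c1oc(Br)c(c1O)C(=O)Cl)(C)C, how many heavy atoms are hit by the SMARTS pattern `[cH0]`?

4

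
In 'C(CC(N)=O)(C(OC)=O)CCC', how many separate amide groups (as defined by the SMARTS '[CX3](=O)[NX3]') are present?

[CX3](=O)[NX3] is the SMARTS for an amide: a carbonyl carbon bonded to a trivalent nitrogen.
Exactly one fragment in the molecule meets all constraints, giving 1 match.

1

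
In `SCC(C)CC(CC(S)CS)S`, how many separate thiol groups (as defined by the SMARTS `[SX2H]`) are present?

4

[SX2H] is the SMARTS for a thiol: an aliphatic sulfur with two connections, one being H.
The molecule carries 4 separate instances of a thiol (-SH) meeting every constraint; each maps to a distinct set of atoms, giving 4 matches.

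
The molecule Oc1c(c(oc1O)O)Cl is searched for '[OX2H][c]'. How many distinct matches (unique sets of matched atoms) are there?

[OX2H][c] is the SMARTS for a phenol: a hydroxyl oxygen attached to an aromatic carbon.
The molecule carries 3 separate instances of a hydroxyl group (-OH) meeting every constraint; each maps to a distinct set of atoms, giving 3 matches.

3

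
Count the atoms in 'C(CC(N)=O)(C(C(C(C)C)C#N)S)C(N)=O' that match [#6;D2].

The query [#6;D2] means: any carbon bonded to exactly two heavy atoms.
Check the 16 heavy atoms by environment: 2× C (D2) → match; 6× C (D3) → no; 2× C (D1) → no; 2× O (D1) → no; 3× N (D1) → no; 1× S (D1) → no.
That gives 2 matching atoms.

2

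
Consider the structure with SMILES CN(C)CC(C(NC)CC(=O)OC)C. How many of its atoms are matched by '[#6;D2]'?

2

The query [#6;D2] means: any carbon bonded to exactly two heavy atoms.
Check the 14 heavy atoms by environment: 2× C (D2) → match; 3× C (D3) → no; 1× N (D2) → no; 5× C (D1) → no; 1× O (D1) → no; 1× O (D2) → no; 1× N (D3) → no.
That gives 2 matching atoms.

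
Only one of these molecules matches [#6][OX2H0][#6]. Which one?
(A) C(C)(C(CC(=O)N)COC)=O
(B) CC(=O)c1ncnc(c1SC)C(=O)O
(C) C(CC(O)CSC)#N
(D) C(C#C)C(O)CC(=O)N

A

[#6][OX2H0][#6] describes an aliphatic oxygen bridging two carbons with no H on the oxygen (an ether).
(A) contains a methoxy ether (-OCH3), which satisfies every atom and bond constraint.
(B) has a carboxylic acid group (-C(=O)OH) but the -OH oxygen has H1; the =O is OX1, not OX2.
(C) has a hydroxyl group (-OH) but the oxygen has H1, not H0 bridging two carbons.
(D) has a hydroxyl group (-OH) but the oxygen has H1, not H0 bridging two carbons.
So the answer is (A).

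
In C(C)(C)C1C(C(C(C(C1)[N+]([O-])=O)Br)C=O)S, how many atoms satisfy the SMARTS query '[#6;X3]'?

1

The query [#6;X3] means: any carbon (aromatic or not) with three total connections.
Check the 16 heavy atoms by environment: 9× C (X4) → no; 1× Br (X1) → no; 1× N (charge +1, X3) → no; 1× O (charge -1, X1) → no; 2× O (X1) → no; 1× C (X3) → match; 1× S (X2) → no.
That gives 1 matching atom.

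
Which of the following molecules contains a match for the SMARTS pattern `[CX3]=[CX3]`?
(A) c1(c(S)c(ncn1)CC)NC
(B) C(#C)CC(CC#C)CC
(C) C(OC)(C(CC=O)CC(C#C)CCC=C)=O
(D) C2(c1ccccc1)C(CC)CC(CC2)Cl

C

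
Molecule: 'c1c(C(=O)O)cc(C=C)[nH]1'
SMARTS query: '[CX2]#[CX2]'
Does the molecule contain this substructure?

No

The pattern [CX2]#[CX2] describes a carbon-carbon triple bond — an alkyne.
The closest candidate here is a vinyl group (-CH=CH2), but the C=C is a double bond; both carbons are CX3, not CX2. No other fragment satisfies the full query, so there is no match.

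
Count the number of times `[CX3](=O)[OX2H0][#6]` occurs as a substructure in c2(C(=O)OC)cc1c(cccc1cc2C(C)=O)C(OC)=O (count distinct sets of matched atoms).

[CX3](=O)[OX2H0][#6] is the SMARTS for an ester: a carbonyl carbon bonded to an oxygen that is itself bonded to carbon (no H on that O).
The molecule carries 2 separate instances of a methyl-ester group (-C(=O)OCH3) meeting every constraint; each maps to a distinct set of atoms, giving 2 matches.

2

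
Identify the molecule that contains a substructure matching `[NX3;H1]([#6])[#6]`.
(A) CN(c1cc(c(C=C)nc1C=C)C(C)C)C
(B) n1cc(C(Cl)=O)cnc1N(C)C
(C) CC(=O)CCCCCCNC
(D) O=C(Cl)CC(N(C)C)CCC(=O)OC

[NX3;H1]([#6])[#6] describes a trivalent nitrogen with one H, bonded to two carbons (a secondary amine).
(A) has a dimethylamino group (-N(CH3)2) but the nitrogen has H0, not H1.
(B) has a dimethylamino group (-N(CH3)2) but the nitrogen has H0, not H1.
(C) contains an N-methylamino group (-NHCH3), which satisfies every atom and bond constraint.
(D) has a dimethylamino group (-N(CH3)2) but the nitrogen has H0, not H1.
So the answer is (C).

C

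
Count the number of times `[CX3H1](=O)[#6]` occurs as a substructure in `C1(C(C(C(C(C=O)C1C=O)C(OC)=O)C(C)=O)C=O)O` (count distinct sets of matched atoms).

[CX3H1](=O)[#6] is the SMARTS for an aldehyde: an sp2 carbon with one H, double-bonded to O and single-bonded to carbon.
The molecule carries 3 separate instances of an aldehyde (-CHO) meeting every constraint; each maps to a distinct set of atoms, giving 3 matches.

3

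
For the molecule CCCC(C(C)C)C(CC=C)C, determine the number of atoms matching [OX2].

0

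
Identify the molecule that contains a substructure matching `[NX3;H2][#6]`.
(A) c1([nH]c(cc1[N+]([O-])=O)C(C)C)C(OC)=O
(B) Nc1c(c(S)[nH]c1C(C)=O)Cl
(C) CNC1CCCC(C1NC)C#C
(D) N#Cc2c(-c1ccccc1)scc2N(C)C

B

[NX3;H2][#6] describes a trivalent nitrogen with two H attached to carbon (a primary amine).
(A) has a nitro group (-[N+](=O)[O-]) but the nitrogen is [N+] with no H, not NX3H2.
(B) contains a primary amino group (-NH2), which satisfies every atom and bond constraint.
(C) has an N-methylamino group (-NHCH3) but the nitrogen bears two carbons and only one H (H1), not H2.
(D) has a dimethylamino group (-N(CH3)2) but the nitrogen has H0, not H2.
So the answer is (B).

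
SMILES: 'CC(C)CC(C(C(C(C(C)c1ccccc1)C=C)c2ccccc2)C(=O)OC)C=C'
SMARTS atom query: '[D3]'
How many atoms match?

9

The query [D3] means: atom with exactly three heavy-atom neighbours.
Check the 30 heavy atoms by environment: 6× C (D1) → no; 7× C (D3) → match; 3× C (D2) → no; 1× O (D1) → no; 1× O (D2) → no; 2× c (aromatic, D3) → match; 10× c (aromatic, D2) → no.
Summing the matching environments: 7 + 2 = 9 matching atoms.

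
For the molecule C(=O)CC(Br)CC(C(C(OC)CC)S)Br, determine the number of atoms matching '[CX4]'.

Check the 15 heavy atoms by environment: 9× C (X4) → match; 2× Br (X1) → no; 1× C (X3) → no; 1× O (X1) → no; 1× O (X2) → no; 1× S (X2) → no.
That gives 9 matching atoms.

9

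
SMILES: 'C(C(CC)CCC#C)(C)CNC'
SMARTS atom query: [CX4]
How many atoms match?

9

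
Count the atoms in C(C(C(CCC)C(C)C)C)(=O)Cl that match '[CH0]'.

1

The query [CH0] means: aliphatic carbon with no attached hydrogen.
Check the 12 heavy atoms by environment: 4× C (H3) → no; 3× C (H1) → no; 2× C (H2) → no; 1× C (H0) → match; 1× O (H0) → no; 1× Cl (H0) → no.
That gives 1 matching atom.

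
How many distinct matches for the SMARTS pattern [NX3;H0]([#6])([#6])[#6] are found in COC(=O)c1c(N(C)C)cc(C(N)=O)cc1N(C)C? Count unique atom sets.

[NX3;H0]([#6])([#6])[#6] is the SMARTS for a tertiary amine: a trivalent nitrogen with no H, bonded to three carbons.
The molecule carries 2 separate instances of a dimethylamino group (-N(CH3)2) meeting every constraint; each maps to a distinct set of atoms, giving 2 matches.

2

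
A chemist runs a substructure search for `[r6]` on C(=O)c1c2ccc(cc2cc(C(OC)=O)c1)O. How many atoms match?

The query [r6] means: r6 matches atoms in a six-membered ring.
Check the 17 heavy atoms by environment: 10× c (aromatic, in 6-ring) → match; 4× O (acyclic) → no; 3× C (acyclic) → no.
That gives 10 matching atoms.

10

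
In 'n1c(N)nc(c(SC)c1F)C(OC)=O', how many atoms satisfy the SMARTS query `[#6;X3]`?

5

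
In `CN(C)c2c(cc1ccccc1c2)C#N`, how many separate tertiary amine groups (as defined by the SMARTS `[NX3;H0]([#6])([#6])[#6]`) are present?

[NX3;H0]([#6])([#6])[#6] is the SMARTS for a tertiary amine: a trivalent nitrogen with no H, bonded to three carbons.
Exactly one fragment in the molecule meets all constraints, giving 1 match.

1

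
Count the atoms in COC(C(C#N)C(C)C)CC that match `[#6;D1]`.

4

The query [#6;D1] means: carbon bonded to exactly one heavy atom.
Check the 11 heavy atoms by environment: 4× C (D1) → match; 3× C (D3) → no; 2× C (D2) → no; 1× N (D1) → no; 1× O (D2) → no.
That gives 4 matching atoms.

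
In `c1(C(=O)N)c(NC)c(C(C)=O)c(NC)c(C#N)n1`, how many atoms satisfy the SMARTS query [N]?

Check the 18 heavy atoms by environment: 1× n (aromatic) → no; 5× c (aromatic) → no; 4× N → match; 6× C → no; 2× O → no.
That gives 4 matching atoms.

4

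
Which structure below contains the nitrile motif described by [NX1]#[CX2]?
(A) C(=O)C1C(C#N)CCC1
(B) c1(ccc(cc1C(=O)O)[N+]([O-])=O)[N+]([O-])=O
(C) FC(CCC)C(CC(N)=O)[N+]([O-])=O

A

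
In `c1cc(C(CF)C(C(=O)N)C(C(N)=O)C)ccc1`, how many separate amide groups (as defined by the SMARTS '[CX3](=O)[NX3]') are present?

[CX3](=O)[NX3] is the SMARTS for an amide: a carbonyl carbon bonded to a trivalent nitrogen.
The molecule carries 2 separate instances of a primary amide (-C(=O)NH2) meeting every constraint; each maps to a distinct set of atoms, giving 2 matches.

2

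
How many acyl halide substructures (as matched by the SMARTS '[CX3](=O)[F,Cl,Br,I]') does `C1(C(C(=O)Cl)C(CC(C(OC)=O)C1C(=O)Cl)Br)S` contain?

2

[CX3](=O)[F,Cl,Br,I] is the SMARTS for an acyl halide: a carbonyl carbon bonded to a halogen.
The molecule carries 2 separate instances of an acyl chloride (-C(=O)Cl) meeting every constraint; each maps to a distinct set of atoms, giving 2 matches.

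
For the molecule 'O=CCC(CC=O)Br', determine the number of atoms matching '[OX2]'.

0

The query [OX2] means: aliphatic oxygen with two total connections — ether, hydroxyl, or ester single-bond O.
Check the 8 heavy atoms by environment: 3× C (X4) → no; 2× C (X3) → no; 2× O (X1) → no; 1× Br (X1) → no.
No environment satisfies the query, so 0 matching atoms.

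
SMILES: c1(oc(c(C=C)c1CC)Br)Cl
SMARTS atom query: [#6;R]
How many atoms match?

The query [#6;R] means: carbon that is part of a ring.
Check the 11 heavy atoms by environment: 1× o (aromatic, in 5-ring) → no; 4× c (aromatic, in 5-ring) → match; 4× C (acyclic) → no; 1× Br (acyclic) → no; 1× Cl (acyclic) → no.
That gives 4 matching atoms.

4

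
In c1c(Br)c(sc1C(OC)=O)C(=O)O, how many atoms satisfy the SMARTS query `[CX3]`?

The query [CX3] means: C with X3: aliphatic carbon with exactly 3 total connections.
Check the 13 heavy atoms by environment: 1× s (aromatic, X2) → no; 4× c (aromatic, X3) → no; 2× C (X3) → match; 2× O (X1) → no; 2× O (X2) → no; 1× C (X4) → no; 1× Br (X1) → no.
That gives 2 matching atoms.

2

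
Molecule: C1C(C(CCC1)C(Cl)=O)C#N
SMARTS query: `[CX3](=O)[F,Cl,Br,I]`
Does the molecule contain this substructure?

Yes

The pattern [CX3](=O)[F,Cl,Br,I] describes a carbonyl carbon bonded to a halogen — an acyl halide.
The molecule carries an acyl chloride (-C(=O)Cl), whose atoms satisfy every constraint of the query, so the pattern matches.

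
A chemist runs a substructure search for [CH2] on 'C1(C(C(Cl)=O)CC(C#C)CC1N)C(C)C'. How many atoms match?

Check the 15 heavy atoms by environment: 6× C (H1) → no; 2× C (H2) → match; 2× C (H0) → no; 1× N (H2) → no; 1× O (H0) → no; 1× Cl (H0) → no; 2× C (H3) → no.
That gives 2 matching atoms.

2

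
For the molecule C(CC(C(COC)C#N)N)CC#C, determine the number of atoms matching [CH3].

1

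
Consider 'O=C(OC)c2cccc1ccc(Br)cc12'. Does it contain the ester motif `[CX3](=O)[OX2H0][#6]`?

The pattern [CX3](=O)[OX2H0][#6] describes a carbonyl carbon bonded to an oxygen that is itself bonded to carbon (no H on that O) — an ester.
The molecule carries a methyl-ester group (-C(=O)OCH3), whose atoms satisfy every constraint of the query, so the pattern matches.

Yes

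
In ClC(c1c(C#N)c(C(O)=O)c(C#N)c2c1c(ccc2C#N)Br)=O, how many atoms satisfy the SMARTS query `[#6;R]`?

10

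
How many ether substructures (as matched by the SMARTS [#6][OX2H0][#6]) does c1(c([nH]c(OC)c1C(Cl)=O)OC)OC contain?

[#6][OX2H0][#6] is the SMARTS for an ether: an aliphatic oxygen bridging two carbons with no H on the oxygen.
The molecule carries 3 separate instances of a methoxy ether (-OCH3) meeting every constraint; each maps to a distinct set of atoms, giving 3 matches.

3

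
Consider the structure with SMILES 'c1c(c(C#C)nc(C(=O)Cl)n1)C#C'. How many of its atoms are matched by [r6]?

6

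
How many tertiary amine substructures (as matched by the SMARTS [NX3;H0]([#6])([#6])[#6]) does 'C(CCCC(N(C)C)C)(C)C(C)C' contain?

[NX3;H0]([#6])([#6])[#6] is the SMARTS for a tertiary amine: a trivalent nitrogen with no H, bonded to three carbons.
Exactly one fragment in the molecule meets all constraints, giving 1 match.

1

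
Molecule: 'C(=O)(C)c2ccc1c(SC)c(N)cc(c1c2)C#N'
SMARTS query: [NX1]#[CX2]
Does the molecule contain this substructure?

Yes

The pattern [NX1]#[CX2] describes a nitrogen triple-bonded to a two-connected carbon — a nitrile.
The molecule carries a nitrile (-C#N), whose atoms satisfy every constraint of the query, so the pattern matches.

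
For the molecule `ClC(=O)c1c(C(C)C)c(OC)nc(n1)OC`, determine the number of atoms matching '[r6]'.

6

The query [r6] means: r6 matches atoms in a six-membered ring.
Check the 16 heavy atoms by environment: 2× n (aromatic, in 6-ring) → match; 4× c (aromatic, in 6-ring) → match; 6× C (acyclic) → no; 3× O (acyclic) → no; 1× Cl (acyclic) → no.
Summing the matching environments: 2 + 4 = 6 matching atoms.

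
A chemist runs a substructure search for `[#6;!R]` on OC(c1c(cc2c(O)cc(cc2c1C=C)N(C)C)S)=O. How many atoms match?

The query [#6;!R] means: carbon not in any ring.
Check the 20 heavy atoms by environment: 10× c (aromatic, in 6-ring) → no; 1× S (acyclic) → no; 3× O (acyclic) → no; 5× C (acyclic) → match; 1× N (acyclic) → no.
That gives 5 matching atoms.

5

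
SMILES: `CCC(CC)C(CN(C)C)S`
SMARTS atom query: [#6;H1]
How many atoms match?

2

The query [#6;H1] means: any carbon bearing exactly one hydrogen.
Check the 11 heavy atoms by environment: 4× C (H3) → no; 3× C (H2) → no; 2× C (H1) → match; 1× S (H1) → no; 1× N (H0) → no.
That gives 2 matching atoms.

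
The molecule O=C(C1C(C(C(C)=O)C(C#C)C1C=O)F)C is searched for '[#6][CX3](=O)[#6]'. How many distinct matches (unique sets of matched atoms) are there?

2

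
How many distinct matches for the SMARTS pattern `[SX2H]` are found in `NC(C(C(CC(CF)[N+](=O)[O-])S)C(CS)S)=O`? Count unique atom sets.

3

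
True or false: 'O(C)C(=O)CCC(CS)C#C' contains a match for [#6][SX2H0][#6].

False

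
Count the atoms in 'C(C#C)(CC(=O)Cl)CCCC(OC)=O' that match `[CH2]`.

4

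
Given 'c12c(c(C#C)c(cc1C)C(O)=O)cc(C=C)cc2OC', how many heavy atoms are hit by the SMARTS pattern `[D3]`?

The query [D3] means: atom with exactly three heavy-atom neighbours.
Check the 20 heavy atoms by environment: 7× c (aromatic, D3) → match; 3× c (aromatic, D2) → no; 1× C (D3) → match; 2× O (D1) → no; 2× C (D2) → no; 4× C (D1) → no; 1× O (D2) → no.
Summing the matching environments: 7 + 1 = 8 matching atoms.

8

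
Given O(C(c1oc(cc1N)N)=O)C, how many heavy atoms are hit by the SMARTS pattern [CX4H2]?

The query [CX4H2] means: sp3 carbon (X4) with exactly two hydrogens.
Check the 11 heavy atoms by environment: 1× o (aromatic, H0, X2) → no; 3× c (aromatic, H0, X3) → no; 1× c (aromatic, H1, X3) → no; 1× C (H0, X3) → no; 1× O (H0, X1) → no; 1× O (H0, X2) → no; 1× C (H3, X4) → no; 2× N (H2, X3) → no.
No environment satisfies the query, so 0 matching atoms.

0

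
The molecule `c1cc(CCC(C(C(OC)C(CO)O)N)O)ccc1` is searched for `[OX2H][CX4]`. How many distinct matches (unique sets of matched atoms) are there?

[OX2H][CX4] is the SMARTS for an aliphatic alcohol: a hydroxyl oxygen bound to an sp3 (X4) carbon.
The molecule carries 3 separate instances of a hydroxyl group (-OH) meeting every constraint; each maps to a distinct set of atoms, giving 3 matches.

3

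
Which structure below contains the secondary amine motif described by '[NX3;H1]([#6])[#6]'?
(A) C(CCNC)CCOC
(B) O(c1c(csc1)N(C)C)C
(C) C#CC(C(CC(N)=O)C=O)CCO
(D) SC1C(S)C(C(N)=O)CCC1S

[NX3;H1]([#6])[#6] describes a trivalent nitrogen with one H, bonded to two carbons (a secondary amine).
(A) contains an N-methylamino group (-NHCH3), which satisfies every atom and bond constraint.
(B) has a dimethylamino group (-N(CH3)2) but the nitrogen has H0, not H1.
(C) has a primary amide (-C(=O)NH2) but the -C(=O)NH2 nitrogen has H2, not H1.
(D) has a primary amide (-C(=O)NH2) but the -C(=O)NH2 nitrogen has H2, not H1.
So the answer is (A).

A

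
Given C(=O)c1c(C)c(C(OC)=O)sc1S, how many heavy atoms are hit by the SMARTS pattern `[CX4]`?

2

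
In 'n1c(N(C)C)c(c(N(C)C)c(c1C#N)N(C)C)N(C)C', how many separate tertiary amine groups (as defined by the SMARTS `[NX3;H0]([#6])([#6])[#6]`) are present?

4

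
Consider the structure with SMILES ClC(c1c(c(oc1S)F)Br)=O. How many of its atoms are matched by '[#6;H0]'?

5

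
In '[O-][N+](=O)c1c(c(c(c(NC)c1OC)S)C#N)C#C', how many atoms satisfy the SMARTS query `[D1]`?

7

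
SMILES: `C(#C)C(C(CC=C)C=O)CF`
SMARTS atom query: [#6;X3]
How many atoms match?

3

The query [#6;X3] means: any carbon (aromatic or not) with three total connections.
Check the 11 heavy atoms by environment: 4× C (X4) → no; 3× C (X3) → match; 1× O (X1) → no; 1× F (X1) → no; 2× C (X2) → no.
That gives 3 matching atoms.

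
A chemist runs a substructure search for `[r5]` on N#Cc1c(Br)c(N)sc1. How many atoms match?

5

The query [r5] means: r5 matches atoms in a five-membered ring.
Check the 9 heavy atoms by environment: 1× s (aromatic, in 5-ring) → match; 4× c (aromatic, in 5-ring) → match; 1× C (acyclic) → no; 2× N (acyclic) → no; 1× Br (acyclic) → no.
Summing the matching environments: 1 + 4 = 5 matching atoms.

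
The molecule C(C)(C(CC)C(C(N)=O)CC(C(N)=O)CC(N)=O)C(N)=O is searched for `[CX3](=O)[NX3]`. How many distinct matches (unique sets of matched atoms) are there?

[CX3](=O)[NX3] is the SMARTS for an amide: a carbonyl carbon bonded to a trivalent nitrogen.
The molecule carries 4 separate instances of a primary amide (-C(=O)NH2) meeting every constraint; each maps to a distinct set of atoms, giving 4 matches.

4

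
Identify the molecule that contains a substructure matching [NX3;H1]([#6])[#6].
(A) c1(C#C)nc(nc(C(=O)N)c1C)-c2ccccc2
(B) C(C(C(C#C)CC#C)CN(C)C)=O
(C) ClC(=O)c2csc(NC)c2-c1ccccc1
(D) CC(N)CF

C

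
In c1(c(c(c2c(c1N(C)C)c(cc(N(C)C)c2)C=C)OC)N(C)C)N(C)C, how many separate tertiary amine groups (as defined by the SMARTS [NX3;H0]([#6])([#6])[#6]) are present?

[NX3;H0]([#6])([#6])[#6] is the SMARTS for a tertiary amine: a trivalent nitrogen with no H, bonded to three carbons.
The molecule carries 4 separate instances of a dimethylamino group (-N(CH3)2) meeting every constraint; each maps to a distinct set of atoms, giving 4 matches.

4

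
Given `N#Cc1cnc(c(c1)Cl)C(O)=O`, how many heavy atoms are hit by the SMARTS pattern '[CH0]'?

The query [CH0] means: aliphatic carbon with no attached hydrogen.
Check the 12 heavy atoms by environment: 1× n (aromatic, H0) → no; 3× c (aromatic, H0) → no; 2× c (aromatic, H1) → no; 1× Cl (H0) → no; 2× C (H0) → match; 1× O (H0) → no; 1× O (H1) → no; 1× N (H0) → no.
That gives 2 matching atoms.

2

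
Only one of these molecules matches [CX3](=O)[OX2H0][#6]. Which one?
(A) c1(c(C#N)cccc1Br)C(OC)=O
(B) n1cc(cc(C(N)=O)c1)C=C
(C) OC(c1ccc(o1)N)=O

A

[CX3](=O)[OX2H0][#6] describes a carbonyl carbon bonded to an oxygen that is itself bonded to carbon (no H on that O) (an ester).
(A) contains a methyl-ester group (-C(=O)OCH3), which satisfies every atom and bond constraint.
(B) has a primary amide (-C(=O)NH2) but the carbonyl is bonded to N, not to an O-C linkage.
(C) has a carboxylic acid group (-C(=O)OH) but the singly-bonded O carries H (OX2H1, not H0).
So the answer is (A).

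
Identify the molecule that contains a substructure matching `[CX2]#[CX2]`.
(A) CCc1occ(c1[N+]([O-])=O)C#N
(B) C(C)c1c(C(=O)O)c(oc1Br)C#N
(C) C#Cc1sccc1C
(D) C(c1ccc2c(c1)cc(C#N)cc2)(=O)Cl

[CX2]#[CX2] describes a carbon-carbon triple bond (an alkyne).
(A) has a nitrile (-C#N) but the triple bond is C#N, not C#C.
(B) has a nitrile (-C#N) but the triple bond is C#N, not C#C.
(C) contains an ethynyl group (-C#CH), which satisfies every atom and bond constraint.
(D) has a nitrile (-C#N) but the triple bond is C#N, not C#C.
So the answer is (C).

C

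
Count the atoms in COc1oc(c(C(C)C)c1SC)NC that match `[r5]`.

The query [r5] means: r5 matches atoms in a five-membered ring.
Check the 14 heavy atoms by environment: 1× o (aromatic, in 5-ring) → match; 4× c (aromatic, in 5-ring) → match; 1× O (acyclic) → no; 6× C (acyclic) → no; 1× N (acyclic) → no; 1× S (acyclic) → no.
Summing the matching environments: 1 + 4 = 5 matching atoms.

5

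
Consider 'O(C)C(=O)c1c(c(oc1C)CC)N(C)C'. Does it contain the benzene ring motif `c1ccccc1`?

The pattern c1ccccc1 describes six aromatic carbons in a ring — a benzene ring.
The closest candidate here is a methyl group (-CH3), but no six-membered all-carbon aromatic ring is present. No other fragment satisfies the full query, so there is no match.

No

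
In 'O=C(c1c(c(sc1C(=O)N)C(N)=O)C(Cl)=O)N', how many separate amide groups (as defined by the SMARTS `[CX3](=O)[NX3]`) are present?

3

[CX3](=O)[NX3] is the SMARTS for an amide: a carbonyl carbon bonded to a trivalent nitrogen.
The molecule carries 3 separate instances of a primary amide (-C(=O)NH2) meeting every constraint; each maps to a distinct set of atoms, giving 3 matches.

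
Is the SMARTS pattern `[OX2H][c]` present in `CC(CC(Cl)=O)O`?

No

The pattern [OX2H][c] describes a hydroxyl oxygen attached to an aromatic carbon — a phenol.
The closest candidate here is a hydroxyl group (-OH), but the -OH is on an aliphatic carbon, not an aromatic c. No other fragment satisfies the full query, so there is no match.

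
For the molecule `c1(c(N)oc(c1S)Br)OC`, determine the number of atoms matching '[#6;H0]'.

4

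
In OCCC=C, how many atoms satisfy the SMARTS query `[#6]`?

Check the 5 heavy atoms by environment: 4× C → match; 1× O → no.
That gives 4 matching atoms.

4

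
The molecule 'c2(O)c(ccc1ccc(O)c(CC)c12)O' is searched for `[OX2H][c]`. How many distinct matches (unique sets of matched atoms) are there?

3

[OX2H][c] is the SMARTS for a phenol: a hydroxyl oxygen attached to an aromatic carbon.
The molecule carries 3 separate instances of a hydroxyl group (-OH) meeting every constraint; each maps to a distinct set of atoms, giving 3 matches.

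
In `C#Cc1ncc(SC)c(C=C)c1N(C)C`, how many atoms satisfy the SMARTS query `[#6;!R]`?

7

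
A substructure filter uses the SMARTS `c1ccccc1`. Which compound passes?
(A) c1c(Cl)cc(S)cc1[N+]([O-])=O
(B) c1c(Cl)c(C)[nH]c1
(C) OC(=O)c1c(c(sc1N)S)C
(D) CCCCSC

c1ccccc1 describes six aromatic carbons in a ring (a benzene ring).
(A) contains the required atom environment, so the pattern matches.
(B) has a methyl group (-CH3) but no six-membered all-carbon aromatic ring is present.
(C) has a methyl group (-CH3) but no six-membered all-carbon aromatic ring is present.
(D) has a methyl group (-CH3) but no six-membered all-carbon aromatic ring is present.
So the answer is (A).

A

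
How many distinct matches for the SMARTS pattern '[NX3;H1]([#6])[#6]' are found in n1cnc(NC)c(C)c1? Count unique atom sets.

1

[NX3;H1]([#6])[#6] is the SMARTS for a secondary amine: a trivalent nitrogen with one H, bonded to two carbons.
Exactly one fragment in the molecule meets all constraints, giving 1 match.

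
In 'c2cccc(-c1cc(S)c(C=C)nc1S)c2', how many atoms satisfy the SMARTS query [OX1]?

0

The query [OX1] means: aliphatic oxygen with one total connection — typically a carbonyl =O or an oxide.
Check the 16 heavy atoms by environment: 1× n (aromatic, X2) → no; 11× c (aromatic, X3) → no; 2× S (X2) → no; 2× C (X3) → no.
No environment satisfies the query, so 0 matching atoms.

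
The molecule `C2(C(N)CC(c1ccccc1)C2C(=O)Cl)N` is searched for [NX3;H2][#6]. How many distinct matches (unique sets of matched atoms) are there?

2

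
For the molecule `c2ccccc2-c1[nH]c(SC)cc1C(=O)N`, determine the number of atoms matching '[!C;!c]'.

4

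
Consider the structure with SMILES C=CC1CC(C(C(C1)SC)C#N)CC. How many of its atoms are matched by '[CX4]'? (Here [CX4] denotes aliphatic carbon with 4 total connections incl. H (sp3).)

9

The query [CX4] means: C with X4: aliphatic carbon with exactly 4 total connections (bonds + H).
Check the 14 heavy atoms by environment: 9× C (X4) → match; 2× C (X3) → no; 1× C (X2) → no; 1× N (X1) → no; 1× S (X2) → no.
That gives 9 matching atoms.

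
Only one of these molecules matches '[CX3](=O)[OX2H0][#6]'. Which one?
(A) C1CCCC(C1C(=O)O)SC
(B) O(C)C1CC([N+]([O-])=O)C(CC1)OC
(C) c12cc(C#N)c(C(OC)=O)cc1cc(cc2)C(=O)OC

C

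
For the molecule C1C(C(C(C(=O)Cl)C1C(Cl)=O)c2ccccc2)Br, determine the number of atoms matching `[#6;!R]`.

The query [#6;!R] means: carbon not in any ring.
Check the 18 heavy atoms by environment: 5× C (in 5-ring) → no; 2× C (acyclic) → match; 2× O (acyclic) → no; 2× Cl (acyclic) → no; 1× Br (acyclic) → no; 6× c (aromatic, in 6-ring) → no.
That gives 2 matching atoms.

2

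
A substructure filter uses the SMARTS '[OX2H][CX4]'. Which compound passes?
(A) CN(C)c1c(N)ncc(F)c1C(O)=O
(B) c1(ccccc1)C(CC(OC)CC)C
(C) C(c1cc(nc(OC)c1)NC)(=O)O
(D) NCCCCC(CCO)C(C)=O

[OX2H][CX4] describes a hydroxyl oxygen bound to an sp3 (X4) carbon (an aliphatic alcohol).
(A) has a carboxylic acid group (-C(=O)OH) but the -OH is on a CX3 carbonyl carbon, not a CX4 carbon.
(B) has a methoxy ether (-OCH3) but the oxygen has H0 (ether), not H1.
(C) has a methoxy ether (-OCH3) but the oxygen has H0 (ether), not H1.
(D) contains a hydroxyl group (-OH), which satisfies every atom and bond constraint.
So the answer is (D).

D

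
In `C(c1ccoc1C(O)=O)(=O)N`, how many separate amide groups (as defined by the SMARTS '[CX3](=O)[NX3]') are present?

[CX3](=O)[NX3] is the SMARTS for an amide: a carbonyl carbon bonded to a trivalent nitrogen.
Exactly one fragment in the molecule meets all constraints, giving 1 match.

1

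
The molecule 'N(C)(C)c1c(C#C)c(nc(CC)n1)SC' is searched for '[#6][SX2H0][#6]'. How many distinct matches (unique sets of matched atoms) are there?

1

[#6][SX2H0][#6] is the SMARTS for a thioether: an aliphatic sulfur bridging two carbons with no H on the sulfur.
Exactly one fragment in the molecule meets all constraints, giving 1 match.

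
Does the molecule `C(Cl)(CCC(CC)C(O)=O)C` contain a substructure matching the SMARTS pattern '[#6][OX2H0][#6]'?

The pattern [#6][OX2H0][#6] describes an aliphatic oxygen bridging two carbons with no H on the oxygen — an ether.
The closest candidate here is a carboxylic acid group (-C(=O)OH), but the -OH oxygen has H1; the =O is OX1, not OX2. No other fragment satisfies the full query, so there is no match.

No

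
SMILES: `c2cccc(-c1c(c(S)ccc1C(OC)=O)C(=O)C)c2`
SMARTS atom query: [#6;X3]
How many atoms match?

14

The query [#6;X3] means: any carbon (aromatic or not) with three total connections.
Check the 20 heavy atoms by environment: 12× c (aromatic, X3) → match; 2× C (X3) → match; 2× O (X1) → no; 1× O (X2) → no; 2× C (X4) → no; 1× S (X2) → no.
Summing the matching environments: 12 + 2 = 14 matching atoms.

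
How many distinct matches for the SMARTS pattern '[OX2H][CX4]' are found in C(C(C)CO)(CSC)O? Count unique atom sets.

2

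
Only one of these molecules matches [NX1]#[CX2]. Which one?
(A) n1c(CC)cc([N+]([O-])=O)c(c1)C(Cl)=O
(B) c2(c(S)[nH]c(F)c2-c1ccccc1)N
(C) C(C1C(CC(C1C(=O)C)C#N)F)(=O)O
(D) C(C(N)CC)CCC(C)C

[NX1]#[CX2] describes a nitrogen triple-bonded to a two-connected carbon (a nitrile).
(A) has a nitro group (-[N+](=O)[O-]) but there is no C#N triple bond.
(B) has a primary amino group (-NH2) but the nitrogen is NX3 (three connections), not NX1 triple-bonded.
(C) contains a nitrile (-C#N), which satisfies every atom and bond constraint.
(D) has a primary amino group (-NH2) but the nitrogen is NX3 (three connections), not NX1 triple-bonded.
So the answer is (C).

C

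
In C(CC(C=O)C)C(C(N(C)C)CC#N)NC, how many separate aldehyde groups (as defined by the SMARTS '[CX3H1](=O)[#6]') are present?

1

[CX3H1](=O)[#6] is the SMARTS for an aldehyde: an sp2 carbon with one H, double-bonded to O and single-bonded to carbon.
Exactly one fragment in the molecule meets all constraints, giving 1 match.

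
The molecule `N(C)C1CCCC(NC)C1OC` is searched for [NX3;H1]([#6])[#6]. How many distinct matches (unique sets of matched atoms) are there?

[NX3;H1]([#6])[#6] is the SMARTS for a secondary amine: a trivalent nitrogen with one H, bonded to two carbons.
The molecule carries 2 separate instances of an N-methylamino group (-NHCH3) meeting every constraint; each maps to a distinct set of atoms, giving 2 matches.

2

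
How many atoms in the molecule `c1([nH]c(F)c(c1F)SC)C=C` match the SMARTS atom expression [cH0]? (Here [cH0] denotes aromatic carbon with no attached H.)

4

The query [cH0] means: aromatic carbon with no attached hydrogen (substituted or ring-fusion).
Check the 11 heavy atoms by environment: 1× n (aromatic, H1) → no; 4× c (aromatic, H0) → match; 2× F (H0) → no; 1× C (H1) → no; 1× C (H2) → no; 1× S (H0) → no; 1× C (H3) → no.
That gives 4 matching atoms.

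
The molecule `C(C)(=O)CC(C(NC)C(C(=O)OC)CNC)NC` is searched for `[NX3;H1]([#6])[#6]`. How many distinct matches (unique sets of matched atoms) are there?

3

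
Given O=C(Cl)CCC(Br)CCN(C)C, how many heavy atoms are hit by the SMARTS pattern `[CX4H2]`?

Check the 12 heavy atoms by environment: 4× C (H2, X4) → match; 1× C (H1, X4) → no; 1× C (H0, X3) → no; 1× O (H0, X1) → no; 1× Cl (H0, X1) → no; 1× Br (H0, X1) → no; 1× N (H0, X3) → no; 2× C (H3, X4) → no.
That gives 4 matching atoms.

4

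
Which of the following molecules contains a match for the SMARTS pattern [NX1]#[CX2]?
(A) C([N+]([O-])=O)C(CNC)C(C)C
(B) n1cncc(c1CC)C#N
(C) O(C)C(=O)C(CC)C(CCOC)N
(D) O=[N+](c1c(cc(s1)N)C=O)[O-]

[NX1]#[CX2] describes a nitrogen triple-bonded to a two-connected carbon (a nitrile).
(A) has a nitro group (-[N+](=O)[O-]) but there is no C#N triple bond.
(B) contains a nitrile (-C#N), which satisfies every atom and bond constraint.
(C) has a primary amino group (-NH2) but the nitrogen is NX3 (three connections), not NX1 triple-bonded.
(D) has a primary amino group (-NH2) but the nitrogen is NX3 (three connections), not NX1 triple-bonded.
So the answer is (B).

B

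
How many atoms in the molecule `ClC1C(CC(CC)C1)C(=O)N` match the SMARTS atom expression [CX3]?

1

The query [CX3] means: C with X3: aliphatic carbon with exactly 3 total connections.
Check the 11 heavy atoms by environment: 7× C (X4) → no; 1× C (X3) → match; 1× O (X1) → no; 1× N (X3) → no; 1× Cl (X1) → no.
That gives 1 matching atom.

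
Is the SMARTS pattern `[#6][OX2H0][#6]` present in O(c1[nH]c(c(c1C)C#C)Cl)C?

Yes

The pattern [#6][OX2H0][#6] describes an aliphatic oxygen bridging two carbons with no H on the oxygen — an ether.
The molecule carries a methoxy ether (-OCH3), whose atoms satisfy every constraint of the query, so the pattern matches.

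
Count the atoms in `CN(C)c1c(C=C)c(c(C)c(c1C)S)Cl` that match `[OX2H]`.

0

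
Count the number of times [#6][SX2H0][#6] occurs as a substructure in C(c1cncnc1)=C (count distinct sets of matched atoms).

0

[#6][SX2H0][#6] is the SMARTS for a thioether: an aliphatic sulfur bridging two carbons with no H on the sulfur.
No fragment in the molecule satisfies every constraint, giving 0 matches.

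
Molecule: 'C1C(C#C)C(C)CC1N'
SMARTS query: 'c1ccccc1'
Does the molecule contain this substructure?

The pattern c1ccccc1 describes six aromatic carbons in a ring — a benzene ring.
The closest candidate here is a methyl group (-CH3), but no six-membered all-carbon aromatic ring is present. No other fragment satisfies the full query, so there is no match.

No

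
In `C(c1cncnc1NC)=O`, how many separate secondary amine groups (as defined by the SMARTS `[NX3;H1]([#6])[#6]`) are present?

1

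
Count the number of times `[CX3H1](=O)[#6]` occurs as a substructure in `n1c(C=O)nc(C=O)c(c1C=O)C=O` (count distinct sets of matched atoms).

4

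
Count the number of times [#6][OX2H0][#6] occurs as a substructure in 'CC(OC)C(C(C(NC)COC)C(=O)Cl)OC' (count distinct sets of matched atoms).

3

[#6][OX2H0][#6] is the SMARTS for an ether: an aliphatic oxygen bridging two carbons with no H on the oxygen.
The molecule carries 3 separate instances of a methoxy ether (-OCH3) meeting every constraint; each maps to a distinct set of atoms, giving 3 matches.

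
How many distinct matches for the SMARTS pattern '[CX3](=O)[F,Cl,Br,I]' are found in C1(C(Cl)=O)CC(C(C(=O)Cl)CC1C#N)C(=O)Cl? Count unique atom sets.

[CX3](=O)[F,Cl,Br,I] is the SMARTS for an acyl halide: a carbonyl carbon bonded to a halogen.
The molecule carries 3 separate instances of an acyl chloride (-C(=O)Cl) meeting every constraint; each maps to a distinct set of atoms, giving 3 matches.

3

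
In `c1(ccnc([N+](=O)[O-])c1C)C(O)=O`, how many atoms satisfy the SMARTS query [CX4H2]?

0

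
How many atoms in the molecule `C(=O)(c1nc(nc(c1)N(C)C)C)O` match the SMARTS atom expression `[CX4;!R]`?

Check the 13 heavy atoms by environment: 2× n (aromatic, X2, in 6-ring) → no; 4× c (aromatic, X3, in 6-ring) → no; 3× C (X4, acyclic) → match; 1× C (X3, acyclic) → no; 1× O (X1, acyclic) → no; 1× O (X2, acyclic) → no; 1× N (X3, acyclic) → no.
That gives 3 matching atoms.

3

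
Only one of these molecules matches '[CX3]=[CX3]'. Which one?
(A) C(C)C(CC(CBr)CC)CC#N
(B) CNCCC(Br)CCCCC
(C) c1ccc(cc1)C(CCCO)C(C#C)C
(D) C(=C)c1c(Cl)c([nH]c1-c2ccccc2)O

D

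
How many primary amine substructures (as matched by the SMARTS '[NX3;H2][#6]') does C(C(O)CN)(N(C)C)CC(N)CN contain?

3

[NX3;H2][#6] is the SMARTS for a primary amine: a trivalent nitrogen with two H attached to carbon.
The molecule carries 3 separate instances of a primary amino group (-NH2) meeting every constraint; each maps to a distinct set of atoms, giving 3 matches.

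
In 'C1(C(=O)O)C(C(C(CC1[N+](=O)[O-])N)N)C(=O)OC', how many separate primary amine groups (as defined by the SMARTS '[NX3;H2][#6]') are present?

2

[NX3;H2][#6] is the SMARTS for a primary amine: a trivalent nitrogen with two H attached to carbon.
The molecule carries 2 separate instances of a primary amino group (-NH2) meeting every constraint; each maps to a distinct set of atoms, giving 2 matches.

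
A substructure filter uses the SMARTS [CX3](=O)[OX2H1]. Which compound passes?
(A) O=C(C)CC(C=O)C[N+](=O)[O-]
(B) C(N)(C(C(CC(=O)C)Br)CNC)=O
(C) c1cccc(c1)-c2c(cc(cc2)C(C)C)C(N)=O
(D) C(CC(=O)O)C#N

D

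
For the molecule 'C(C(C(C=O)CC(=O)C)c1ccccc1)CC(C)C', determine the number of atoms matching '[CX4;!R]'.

The query [CX4;!R] means: aliphatic carbon with four total connections, not in a ring.
Check the 19 heavy atoms by environment: 9× C (X4, acyclic) → match; 6× c (aromatic, X3, in 6-ring) → no; 2× C (X3, acyclic) → no; 2× O (X1, acyclic) → no.
That gives 9 matching atoms.

9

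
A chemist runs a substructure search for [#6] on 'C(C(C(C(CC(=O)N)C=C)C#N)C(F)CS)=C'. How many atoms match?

12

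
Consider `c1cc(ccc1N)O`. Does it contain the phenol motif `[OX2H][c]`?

The pattern [OX2H][c] describes a hydroxyl oxygen attached to an aromatic carbon — a phenol.
The molecule carries a hydroxyl group (-OH), whose atoms satisfy every constraint of the query, so the pattern matches.

Yes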